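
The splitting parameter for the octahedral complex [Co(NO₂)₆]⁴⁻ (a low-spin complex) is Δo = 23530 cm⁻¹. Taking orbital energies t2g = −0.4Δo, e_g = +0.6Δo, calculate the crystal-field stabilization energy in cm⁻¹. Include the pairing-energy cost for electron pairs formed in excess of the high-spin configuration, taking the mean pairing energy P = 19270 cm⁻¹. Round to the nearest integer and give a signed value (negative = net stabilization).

-23084

Each NO₂⁻ contributes -1; 6 × (-1) = -6. With overall charge -4, Co is in the +2 oxidation state.
Co is in group 9, so Co²⁺ is d⁷ (9 − 2 = 7).
Electron filling gives t2g^6 e_g^1.
Orbital CFSE = 6(-0.4) + 1(0.6) = -1.8Δo = -1.8 × 23530 = -42354 cm⁻¹.
Relative to high-spin t2g^5 e_g^2 (2 paired), the low-spin configuration has 1 additional pair, contributing +1 × 19270 = +19270 cm⁻¹.
Overall CFSE = -42354 + 19270 = -23084 cm⁻¹.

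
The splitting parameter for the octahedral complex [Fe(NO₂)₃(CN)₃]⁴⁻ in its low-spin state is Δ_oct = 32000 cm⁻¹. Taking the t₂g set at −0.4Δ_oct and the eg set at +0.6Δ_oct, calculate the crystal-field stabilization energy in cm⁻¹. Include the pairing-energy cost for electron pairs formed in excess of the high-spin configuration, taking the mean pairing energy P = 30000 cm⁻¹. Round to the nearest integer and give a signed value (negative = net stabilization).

-16800

Ligand charges: 3×(-1) from NO₂⁻ and 3×(-1) from CN⁻ sum to -6; with overall charge -4, Fe is +2.
Fe sits in group 8; removing 2 electrons leaves Fe²⁺ with 8 − 2 = 6 d electrons.
Electron filling gives t₂g⁶ eg⁰.
The orbital stabilization is -2.4Δ_oct = -2.4 × 32000 = -76800 cm⁻¹.
Relative to high-spin t₂g⁴ eg² (1 paired), the low-spin configuration has 2 additional pairs, contributing +2 × 30000 = +60000 cm⁻¹.
Overall CFSE = -76800 + 60000 = -16800 cm⁻¹.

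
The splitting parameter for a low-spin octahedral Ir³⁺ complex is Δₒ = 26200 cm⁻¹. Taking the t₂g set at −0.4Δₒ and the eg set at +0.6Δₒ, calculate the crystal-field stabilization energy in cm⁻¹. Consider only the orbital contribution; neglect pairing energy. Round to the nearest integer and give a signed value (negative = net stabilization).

-62880

Ir sits in group 9; removing 3 electrons leaves Ir³⁺ with 9 − 3 = 6 d electrons.
Electron filling gives t₂g⁶ eg⁰.
CFSE(orbital) = 6×(-0.4Δₒ) + 0×(0.6Δₒ) = -2.4Δₒ; with Δₒ = 26200 cm⁻¹ that is -62880 cm⁻¹.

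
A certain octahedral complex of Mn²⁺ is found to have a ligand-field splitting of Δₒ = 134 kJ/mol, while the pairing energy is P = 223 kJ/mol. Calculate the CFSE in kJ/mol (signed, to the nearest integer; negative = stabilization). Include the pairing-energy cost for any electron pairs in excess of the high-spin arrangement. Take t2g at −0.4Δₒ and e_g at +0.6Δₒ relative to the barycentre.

Mn is in group 7, so Mn²⁺ is d⁵ (7 − 2 = 5).
Here Δₒ < P (134 < 223), so the high-spin state is favoured.
Configuration: t2g^3 e_g^2.
Orbital CFSE = 0.0Δₒ = 0.0 × 134 = 0 kJ/mol.
High-spin has no excess pairs, so no pairing correction applies.

0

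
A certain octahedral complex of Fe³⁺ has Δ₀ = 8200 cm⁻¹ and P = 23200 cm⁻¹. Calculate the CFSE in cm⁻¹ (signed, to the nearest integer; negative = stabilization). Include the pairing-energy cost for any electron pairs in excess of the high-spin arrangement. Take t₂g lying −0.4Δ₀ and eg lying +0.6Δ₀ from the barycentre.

Fe sits in group 8; removing 3 electrons leaves Fe³⁺ with 8 − 3 = 5 d electrons.
Δ₀ < P, so pairing is avoided: the ground state is high-spin.
That gives t₂g³ eg².
Orbital CFSE = 0.0Δ₀ = 0.0 × 8200 = 0 cm⁻¹.
High-spin has no excess pairs, so no pairing correction applies.

0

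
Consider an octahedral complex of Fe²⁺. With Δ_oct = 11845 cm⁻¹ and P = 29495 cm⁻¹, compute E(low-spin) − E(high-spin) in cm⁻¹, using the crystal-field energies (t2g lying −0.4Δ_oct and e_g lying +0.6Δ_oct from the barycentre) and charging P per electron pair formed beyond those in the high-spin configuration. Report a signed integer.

35300

Fe²⁺: group 8, so d-count = 8 − 2 = 6.
High-spin d⁶ fills as t2g^4 e_g^2 with CFSE 4(−0.4) + 2(+0.6) = -0.4Δ_oct = -4738 cm⁻¹.
Low-spin: t2g^6 e_g^0, orbital CFSE = -2.4Δ_oct = -28428 cm⁻¹; plus 2 excess pairs × P = +58990 cm⁻¹; total 30562 cm⁻¹.
Thus E(LS) − E(HS) = 35300 cm⁻¹.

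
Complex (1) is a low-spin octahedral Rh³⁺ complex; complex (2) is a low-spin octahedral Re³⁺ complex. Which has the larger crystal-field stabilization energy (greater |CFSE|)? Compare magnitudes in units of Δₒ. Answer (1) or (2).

(1): Rh sits in group 9; removing 3 electrons leaves Rh³⁺ with 9 − 3 = 6 d electrons; t2g^6 e_g^0, CFSE = -2.4Δₒ.
(2): Re³⁺: group 7, so d-count = 7 − 3 = 4; t₂g⁴ eg⁰, CFSE = -1.6Δₒ.
So (1) has the larger |CFSE|.

(1)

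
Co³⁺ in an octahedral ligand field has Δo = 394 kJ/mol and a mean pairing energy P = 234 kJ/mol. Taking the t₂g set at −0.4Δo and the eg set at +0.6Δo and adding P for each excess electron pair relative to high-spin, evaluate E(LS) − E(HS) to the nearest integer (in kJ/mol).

Group 9 minus oxidation state +3 gives a d⁶ configuration for Co³⁺.
High-spin d⁶ fills as t₂g⁴ eg² with CFSE 4(−0.4) + 2(+0.6) = -0.4Δo = -158 kJ/mol.
Low-spin t₂g⁶ eg⁰ gives -2.4Δo = -946 kJ/mol, but forming 2 extra pairs costs 2P = 468 kJ/mol, so E(LS) = -946 + 468 = -478 kJ/mol.
The difference is -478 − (-158) = -320 kJ/mol, so low-spin lies lower.

-320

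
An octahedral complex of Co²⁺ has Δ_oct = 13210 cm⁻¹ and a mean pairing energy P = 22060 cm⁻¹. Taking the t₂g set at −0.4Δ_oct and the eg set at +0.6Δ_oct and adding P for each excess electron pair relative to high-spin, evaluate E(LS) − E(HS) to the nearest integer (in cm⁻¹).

Co²⁺: group 9, so d-count = 9 − 2 = 7.
In the high-spin limit (t₂g⁵ eg²) the orbital term is -0.8Δ_oct = -10568 cm⁻¹, with no excess pairing.
For low-spin the configuration is t₂g⁶ eg¹: orbital energy -1.8 × 13210 = -23778 cm⁻¹, and 1 additional pair relative to high-spin adds 22060 cm⁻¹, giving -1718 cm⁻¹.
E(LS) − E(HS) = -1718 − (-10568) = 8850 cm⁻¹.

8850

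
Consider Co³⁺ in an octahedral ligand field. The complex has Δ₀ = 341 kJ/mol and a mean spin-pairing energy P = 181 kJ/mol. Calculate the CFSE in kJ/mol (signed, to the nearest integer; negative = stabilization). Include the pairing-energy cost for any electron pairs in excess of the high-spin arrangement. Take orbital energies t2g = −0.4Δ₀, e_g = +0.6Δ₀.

-456

Co³⁺: group 9, so d-count = 9 − 3 = 6.
With Δ₀ > P the complex is low-spin.
Configuration: t2g^6 e_g^0.
Orbital CFSE = -2.4Δ₀ = -2.4 × 341 = -818 kJ/mol.
Excess pairs vs high-spin: 3 − 1 = 2; pairing cost = +362 kJ/mol.
Net CFSE = -818 + 362 = -456 kJ/mol.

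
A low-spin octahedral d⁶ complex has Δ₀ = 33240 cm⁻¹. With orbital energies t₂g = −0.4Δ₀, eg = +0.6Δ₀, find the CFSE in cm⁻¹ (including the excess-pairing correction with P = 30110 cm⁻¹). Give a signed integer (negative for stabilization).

-19556

Electron filling gives t₂g⁶ eg⁰.
Orbital CFSE = 6(-0.4) + 0(0.6) = -2.4Δ₀ = -2.4 × 33240 = -79776 cm⁻¹.
Pairing penalty: 3 pairs vs 1 in the high-spin reference → 2 extra × P = 60220 cm⁻¹.
Combining: -79776 + 60220 = -19556 cm⁻¹.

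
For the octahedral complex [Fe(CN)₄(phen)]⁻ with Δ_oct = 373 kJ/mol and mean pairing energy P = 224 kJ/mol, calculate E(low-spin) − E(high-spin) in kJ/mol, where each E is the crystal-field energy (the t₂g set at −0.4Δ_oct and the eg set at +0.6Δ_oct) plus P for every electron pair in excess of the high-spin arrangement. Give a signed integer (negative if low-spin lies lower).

Ligand charges: 4×(-1) from CN⁻ and 1×(+0) from phen sum to -4; with overall charge -1, Fe is +3.
Fe is in group 8, so Fe³⁺ is d⁵ (8 − 3 = 5).
In the high-spin limit (t₂g³ eg²) the orbital term is 0.0Δ_oct = 0 kJ/mol, with no excess pairing.
Low-spin: t₂g⁵ eg⁰, orbital CFSE = -2.0Δ_oct = -746 kJ/mol; plus 2 excess pairs × P = +448 kJ/mol; total -298 kJ/mol.
Thus E(LS) − E(HS) = -298 kJ/mol.

-298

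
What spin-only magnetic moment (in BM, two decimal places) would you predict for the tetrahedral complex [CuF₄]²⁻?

1.73 BM

Each F⁻ contributes -1; 4 × (-1) = -4. With overall charge -2, Cu is in the +2 oxidation state.
Group 11 minus oxidation state +2 gives a d⁹ configuration for Cu²⁺.
With tetrahedral geometry the complex is necessarily high-spin.
Configuration: e^4 t2^5 → 1 unpaired electron.
μ(spin-only) = √[1(1+2)] = √3 ≈ 1.73 BM.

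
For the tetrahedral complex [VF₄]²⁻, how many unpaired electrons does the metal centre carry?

Each F⁻ contributes -1; 4 × (-1) = -4. With overall charge -2, V is in the +2 oxidation state.
V²⁺: group 5, so d-count = 5 − 2 = 3.
Tetrahedral fields are weak (Δₜ ≈ 4/9 Δₒ), so electrons fill high-spin.
Configuration: e^2 t2^1, giving 3 unpaired electrons.

3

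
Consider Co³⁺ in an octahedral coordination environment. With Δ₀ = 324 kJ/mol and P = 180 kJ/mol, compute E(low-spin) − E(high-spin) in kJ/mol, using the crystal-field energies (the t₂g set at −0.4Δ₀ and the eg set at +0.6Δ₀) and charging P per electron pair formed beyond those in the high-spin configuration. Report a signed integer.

Co sits in group 9; removing 3 electrons leaves Co³⁺ with 9 − 3 = 6 d electrons.
High-spin: t₂g⁴ eg², CFSE = -0.4Δ₀ = -130 kJ/mol.
Low-spin t₂g⁶ eg⁰ gives -2.4Δ₀ = -778 kJ/mol, but forming 2 extra pairs costs 2P = 360 kJ/mol, so E(LS) = -778 + 360 = -418 kJ/mol.
The difference is -418 − (-130) = -288 kJ/mol, so low-spin lies lower.

-288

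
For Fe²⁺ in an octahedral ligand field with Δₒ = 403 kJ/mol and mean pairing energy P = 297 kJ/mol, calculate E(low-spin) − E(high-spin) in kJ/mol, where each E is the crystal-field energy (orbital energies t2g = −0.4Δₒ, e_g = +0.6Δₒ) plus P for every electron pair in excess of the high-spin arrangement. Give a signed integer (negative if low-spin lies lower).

-212

Group 8 minus oxidation state +2 gives a d⁶ configuration for Fe²⁺.
High-spin d⁶ fills as t2g^4 e_g^2 with CFSE 4(−0.4) + 2(+0.6) = -0.4Δₒ = -161 kJ/mol.
Low-spin: t2g^6 e_g^0, orbital CFSE = -2.4Δₒ = -967 kJ/mol; plus 2 excess pairs × P = +594 kJ/mol; total -373 kJ/mol.
Thus E(LS) − E(HS) = -212 kJ/mol.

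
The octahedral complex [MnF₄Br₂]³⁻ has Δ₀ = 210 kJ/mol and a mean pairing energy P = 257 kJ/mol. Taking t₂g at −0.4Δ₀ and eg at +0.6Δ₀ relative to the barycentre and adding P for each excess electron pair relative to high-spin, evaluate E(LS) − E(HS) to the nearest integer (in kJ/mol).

Ligand charges: 4×(-1) from F⁻ and 2×(-1) from Br⁻ sum to -6; with overall charge -3, Mn is +3.
Group 7 minus oxidation state +3 gives a d⁴ configuration for Mn³⁺.
High-spin: t₂g³ eg¹, CFSE = -0.6Δ₀ = -126 kJ/mol.
For low-spin the configuration is t₂g⁴ eg⁰: orbital energy -1.6 × 210 = -336 kJ/mol, and 1 additional pair relative to high-spin adds 257 kJ/mol, giving -79 kJ/mol.
The difference is -79 − (-126) = 47 kJ/mol, so high-spin lies lower.

47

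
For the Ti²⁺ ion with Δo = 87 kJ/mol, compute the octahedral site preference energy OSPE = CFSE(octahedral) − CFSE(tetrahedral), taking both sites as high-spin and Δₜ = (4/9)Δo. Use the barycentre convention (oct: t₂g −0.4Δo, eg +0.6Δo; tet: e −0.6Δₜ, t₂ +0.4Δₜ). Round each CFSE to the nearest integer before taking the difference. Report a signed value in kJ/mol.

-24

Ti²⁺: group 4, so d-count = 4 − 2 = 2.
Octahedral (high-spin): t₂g² eg⁰, CFSE = 2(−0.4) + 0(+0.6) = -0.8Δo = -0.8 × 87 = -70 kJ/mol.
Tetrahedral: e² t₂⁰, CFSE = 2(−0.6) + 0(+0.4) = -1.2Δₜ = -1.2 × (4/9) × 87 = -46 kJ/mol.
OSPE = CFSE(oct) − CFSE(tet) = -70 − (-46) = -24 kJ/mol.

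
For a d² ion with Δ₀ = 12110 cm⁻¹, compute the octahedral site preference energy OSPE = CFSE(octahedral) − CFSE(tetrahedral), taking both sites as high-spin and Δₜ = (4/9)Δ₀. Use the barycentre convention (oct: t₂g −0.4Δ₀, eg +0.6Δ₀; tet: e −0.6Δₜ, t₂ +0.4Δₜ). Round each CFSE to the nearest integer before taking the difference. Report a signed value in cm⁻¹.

Octahedral (high-spin): t2g^2 e_g^0, CFSE = 2(−0.4) + 0(+0.6) = -0.8Δ₀ = -0.8 × 12110 = -9688 cm⁻¹.
Tetrahedral: e^2 t2^0, CFSE = 2(−0.6) + 0(+0.4) = -1.2Δₜ = -1.2 × (4/9) × 12110 = -6459 cm⁻¹.
OSPE = CFSE(oct) − CFSE(tet) = -9688 − (-6459) = -3229 cm⁻¹.

-3229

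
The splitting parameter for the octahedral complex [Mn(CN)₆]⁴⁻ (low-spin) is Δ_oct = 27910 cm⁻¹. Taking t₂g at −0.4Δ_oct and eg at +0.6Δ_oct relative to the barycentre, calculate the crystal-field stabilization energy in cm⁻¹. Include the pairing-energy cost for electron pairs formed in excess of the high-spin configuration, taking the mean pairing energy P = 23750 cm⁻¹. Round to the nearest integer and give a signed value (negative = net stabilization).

Each CN⁻ contributes -1; 6 × (-1) = -6. With overall charge -4, Mn is in the +2 oxidation state.
Mn sits in group 7; removing 2 electrons leaves Mn²⁺ with 7 − 2 = 5 d electrons.
Configuration: t₂g⁵ eg⁰.
Orbital CFSE = 5(-0.4) + 0(0.6) = -2.0Δ_oct = -2.0 × 27910 = -55820 cm⁻¹.
Relative to high-spin t₂g³ eg² (0 paired), the low-spin configuration has 2 additional pairs, contributing +2 × 23750 = +47500 cm⁻¹.
Overall CFSE = -55820 + 47500 = -8320 cm⁻¹.

-8320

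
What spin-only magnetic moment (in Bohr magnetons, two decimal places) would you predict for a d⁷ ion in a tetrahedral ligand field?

Tetrahedral fields are weak (Δₜ ≈ 4/9 Δₒ), so electrons fill high-spin.
Configuration: e⁴ t₂³ → 3 unpaired electrons.
μ(spin-only) = √[3(3+2)] = √15 ≈ 3.87 Bohr magnetons.

3.87 Bohr magnetons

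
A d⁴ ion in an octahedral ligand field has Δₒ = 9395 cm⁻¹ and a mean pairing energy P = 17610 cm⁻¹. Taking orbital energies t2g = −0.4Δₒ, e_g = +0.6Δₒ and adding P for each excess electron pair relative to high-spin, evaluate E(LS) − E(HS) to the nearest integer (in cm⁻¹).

High-spin d⁴ fills as t2g^3 e_g^1 with CFSE 3(−0.4) + 1(+0.6) = -0.6Δₒ = -5637 cm⁻¹.
Low-spin: t2g^4 e_g^0, orbital CFSE = -1.6Δₒ = -15032 cm⁻¹; plus 1 excess pair × P = +17610 cm⁻¹; total 2578 cm⁻¹.
Thus E(LS) − E(HS) = 8215 cm⁻¹.

8215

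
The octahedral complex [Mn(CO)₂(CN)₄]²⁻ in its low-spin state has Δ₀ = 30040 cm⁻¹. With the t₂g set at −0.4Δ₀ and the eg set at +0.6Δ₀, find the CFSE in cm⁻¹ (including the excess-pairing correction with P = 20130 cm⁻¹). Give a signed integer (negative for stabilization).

-19820

Ligand charges: 2×(+0) from CO and 4×(-1) from CN⁻ sum to -4; with overall charge -2, Mn is +2.
Mn sits in group 7; removing 2 electrons leaves Mn²⁺ with 7 − 2 = 5 d electrons.
The d⁵ electrons fill as t₂g⁵ eg⁰.
CFSE(orbital) = 5×(-0.4Δ₀) + 0×(0.6Δ₀) = -2.0Δ₀; with Δ₀ = 30040 cm⁻¹ that is -60080 cm⁻¹.
Pairing penalty: 2 pairs vs 0 in the high-spin reference → 2 extra × P = 40260 cm⁻¹.
Combining: -60080 + 40260 = -19820 cm⁻¹.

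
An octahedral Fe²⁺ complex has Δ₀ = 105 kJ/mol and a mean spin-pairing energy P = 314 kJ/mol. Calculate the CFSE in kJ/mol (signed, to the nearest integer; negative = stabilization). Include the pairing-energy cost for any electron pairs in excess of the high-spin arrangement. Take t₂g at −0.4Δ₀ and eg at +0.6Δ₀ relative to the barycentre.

-42

Fe sits in group 8; removing 2 electrons leaves Fe²⁺ with 8 − 2 = 6 d electrons.
Δ₀ < P, so pairing is avoided: the ground state is high-spin.
Filling d⁶ accordingly: t₂g⁴ eg².
Orbital CFSE = -0.4Δ₀ = -0.4 × 105 = -42 kJ/mol.
High-spin has no excess pairs, so no pairing correction applies.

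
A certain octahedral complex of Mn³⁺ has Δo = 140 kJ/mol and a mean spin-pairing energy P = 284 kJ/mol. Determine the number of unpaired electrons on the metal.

4

Group 7 minus oxidation state +3 gives a d⁴ configuration for Mn³⁺.
Since Δo = 140 kJ/mol < P = 284 kJ/mol, the complex adopts the high-spin configuration.
Filling d⁴ accordingly: t₂g³ eg¹.
Unpaired electrons: 4.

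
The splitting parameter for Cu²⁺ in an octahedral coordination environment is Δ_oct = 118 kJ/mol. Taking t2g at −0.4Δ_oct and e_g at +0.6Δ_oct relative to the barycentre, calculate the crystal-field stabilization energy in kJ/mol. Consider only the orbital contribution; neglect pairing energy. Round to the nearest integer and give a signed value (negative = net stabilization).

Group 11 minus oxidation state +2 gives a d⁹ configuration for Cu²⁺.
For octahedral d⁹ the high- and low-spin configurations coincide.
Configuration: t2g^6 e_g^3.
Orbital CFSE = 6(-0.4) + 3(0.6) = -0.6Δ_oct = -0.6 × 118 = -71 kJ/mol.

-71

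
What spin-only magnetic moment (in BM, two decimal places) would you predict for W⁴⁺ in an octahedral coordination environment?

W sits in group 6; removing 4 electrons leaves W⁴⁺ with 6 − 4 = 2 d electrons.
For octahedral d² the high- and low-spin configurations coincide.
Configuration: t2g^2 e_g^0 → 2 unpaired electrons.
μ(spin-only) = √[2(2+2)] = √8 ≈ 2.83 BM.

2.83 BM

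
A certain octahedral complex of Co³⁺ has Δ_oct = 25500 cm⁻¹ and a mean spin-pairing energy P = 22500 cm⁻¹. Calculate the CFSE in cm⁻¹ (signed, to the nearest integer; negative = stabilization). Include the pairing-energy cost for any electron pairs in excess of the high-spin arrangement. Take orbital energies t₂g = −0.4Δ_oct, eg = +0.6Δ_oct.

Co³⁺: group 9, so d-count = 9 − 3 = 6.
Δ_oct > P, so pairing is preferred: the ground state is low-spin.
Filling d⁶ accordingly: t₂g⁶ eg⁰.
Orbital CFSE = -2.4Δ_oct = -2.4 × 25500 = -61200 cm⁻¹.
Excess pairs vs high-spin: 3 − 1 = 2; pairing cost = +45000 cm⁻¹.
Net CFSE = -61200 + 45000 = -16200 cm⁻¹.

-16200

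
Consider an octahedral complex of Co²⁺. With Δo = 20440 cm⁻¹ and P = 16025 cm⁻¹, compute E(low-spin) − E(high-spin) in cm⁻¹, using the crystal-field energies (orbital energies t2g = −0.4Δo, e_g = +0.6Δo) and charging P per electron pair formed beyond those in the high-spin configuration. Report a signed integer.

-4415

Co sits in group 9; removing 2 electrons leaves Co²⁺ with 9 − 2 = 7 d electrons.
In the high-spin limit (t2g^5 e_g^2) the orbital term is -0.8Δo = -16352 cm⁻¹, with no excess pairing.
Low-spin: t2g^6 e_g^1, orbital CFSE = -1.8Δo = -36792 cm⁻¹; plus 1 excess pair × P = +16025 cm⁻¹; total -20767 cm⁻¹.
The difference is -20767 − (-16352) = -4415 cm⁻¹, so low-spin lies lower.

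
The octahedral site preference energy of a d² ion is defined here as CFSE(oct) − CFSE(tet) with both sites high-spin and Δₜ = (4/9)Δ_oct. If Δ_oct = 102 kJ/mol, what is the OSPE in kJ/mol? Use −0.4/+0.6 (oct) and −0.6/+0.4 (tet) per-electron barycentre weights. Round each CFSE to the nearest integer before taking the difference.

-28

Octahedral (high-spin): t₂g² eg⁰, CFSE = 2(−0.4) + 0(+0.6) = -0.8Δ_oct = -0.8 × 102 = -82 kJ/mol.
Tetrahedral e² t₂⁰ gives -1.2Δₜ = -1.2 × (4/9) × 102 = -54 kJ/mol.
OSPE = -82 − (-54) = -28 kJ/mol.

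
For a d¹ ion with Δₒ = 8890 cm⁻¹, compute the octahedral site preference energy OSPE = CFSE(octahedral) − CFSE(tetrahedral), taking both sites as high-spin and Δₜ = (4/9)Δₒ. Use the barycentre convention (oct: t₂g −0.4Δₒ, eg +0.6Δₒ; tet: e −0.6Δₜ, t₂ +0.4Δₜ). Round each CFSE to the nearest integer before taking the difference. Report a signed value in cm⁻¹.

Octahedral (high-spin): t2g^1 e_g^0, CFSE = 1(−0.4) + 0(+0.6) = -0.4Δₒ = -0.4 × 8890 = -3556 cm⁻¹.
Tetrahedral e^1 t2^0 gives -0.6Δₜ = -0.6 × (4/9) × 8890 = -2371 cm⁻¹.
Subtracting, OSPE = -3556 − (-2371) = -1185 cm⁻¹.

-1185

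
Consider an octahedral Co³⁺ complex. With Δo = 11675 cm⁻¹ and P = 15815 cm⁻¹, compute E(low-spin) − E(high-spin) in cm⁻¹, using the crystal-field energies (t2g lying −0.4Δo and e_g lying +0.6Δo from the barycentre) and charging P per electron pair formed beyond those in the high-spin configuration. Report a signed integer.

Group 9 minus oxidation state +3 gives a d⁶ configuration for Co³⁺.
High-spin: t2g^4 e_g^2, CFSE = -0.4Δo = -4670 cm⁻¹.
Low-spin: t2g^6 e_g^0, orbital CFSE = -2.4Δo = -28020 cm⁻¹; plus 2 excess pairs × P = +31630 cm⁻¹; total 3610 cm⁻¹.
Thus E(LS) − E(HS) = 8280 cm⁻¹.

8280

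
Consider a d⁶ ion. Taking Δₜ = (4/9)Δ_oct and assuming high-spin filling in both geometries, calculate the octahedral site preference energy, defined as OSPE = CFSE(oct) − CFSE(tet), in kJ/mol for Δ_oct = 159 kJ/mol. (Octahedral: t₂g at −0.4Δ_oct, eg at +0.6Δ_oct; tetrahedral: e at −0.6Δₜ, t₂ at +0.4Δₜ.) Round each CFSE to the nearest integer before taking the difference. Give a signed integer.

-22

In an octahedral site d⁶ (HS) is t₂g⁴ eg², giving CFSE(oct) = -0.4Δ_oct = -64 kJ/mol.
In a tetrahedral site the filling is e³ t₂³: CFSE(tet) = -0.6Δₜ = -0.6 × (4/9)(159) = -42 kJ/mol.
OSPE = -64 − (-42) = -22 kJ/mol.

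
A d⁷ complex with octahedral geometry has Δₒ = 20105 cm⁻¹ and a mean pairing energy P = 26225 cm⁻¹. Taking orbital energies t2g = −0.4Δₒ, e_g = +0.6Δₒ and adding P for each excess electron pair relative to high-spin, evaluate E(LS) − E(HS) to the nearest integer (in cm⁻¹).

High-spin d⁷ fills as t2g^5 e_g^2 with CFSE 5(−0.4) + 2(+0.6) = -0.8Δₒ = -16084 cm⁻¹.
Low-spin: t2g^6 e_g^1, orbital CFSE = -1.8Δₒ = -36189 cm⁻¹; plus 1 excess pair × P = +26225 cm⁻¹; total -9964 cm⁻¹.
E(LS) − E(HS) = -9964 − (-16084) = 6120 cm⁻¹.

6120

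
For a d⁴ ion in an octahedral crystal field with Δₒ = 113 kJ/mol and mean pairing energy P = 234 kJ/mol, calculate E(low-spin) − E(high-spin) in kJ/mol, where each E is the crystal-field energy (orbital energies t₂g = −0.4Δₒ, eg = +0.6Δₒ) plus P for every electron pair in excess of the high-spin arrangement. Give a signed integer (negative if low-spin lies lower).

In the high-spin limit (t₂g³ eg¹) the orbital term is -0.6Δₒ = -68 kJ/mol, with no excess pairing.
For low-spin the configuration is t₂g⁴ eg⁰: orbital energy -1.6 × 113 = -181 kJ/mol, and 1 additional pair relative to high-spin adds 234 kJ/mol, giving 53 kJ/mol.
The difference is 53 − (-68) = 121 kJ/mol, so high-spin lies lower.

121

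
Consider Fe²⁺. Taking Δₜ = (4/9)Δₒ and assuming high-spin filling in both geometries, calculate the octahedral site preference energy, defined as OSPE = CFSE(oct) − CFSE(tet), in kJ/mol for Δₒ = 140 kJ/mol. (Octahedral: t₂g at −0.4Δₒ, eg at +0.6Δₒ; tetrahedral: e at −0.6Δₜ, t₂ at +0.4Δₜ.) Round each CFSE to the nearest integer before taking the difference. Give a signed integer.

Fe is in group 8, so Fe²⁺ is d⁶ (8 − 2 = 6).
In an octahedral site d⁶ (HS) is t2g^4 e_g^2, giving CFSE(oct) = -0.4Δₒ = -56 kJ/mol.
Tetrahedral e^3 t2^3 gives -0.6Δₜ = -0.6 × (4/9) × 140 = -37 kJ/mol.
Subtracting, OSPE = -56 − (-37) = -19 kJ/mol.

-19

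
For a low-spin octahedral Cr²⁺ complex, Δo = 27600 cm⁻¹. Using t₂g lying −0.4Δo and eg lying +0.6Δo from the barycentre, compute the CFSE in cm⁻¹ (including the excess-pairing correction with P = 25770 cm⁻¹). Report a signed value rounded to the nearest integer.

Cr is in group 6, so Cr²⁺ is d⁴ (6 − 2 = 4).
Configuration: t₂g⁴ eg⁰.
Orbital CFSE = 4(-0.4) + 0(0.6) = -1.6Δo = -1.6 × 27600 = -44160 cm⁻¹.
Relative to high-spin t₂g³ eg¹ (0 paired), the low-spin configuration has 1 additional pair, contributing +1 × 25770 = +25770 cm⁻¹.
Combining: -44160 + 25770 = -18390 cm⁻¹.

-18390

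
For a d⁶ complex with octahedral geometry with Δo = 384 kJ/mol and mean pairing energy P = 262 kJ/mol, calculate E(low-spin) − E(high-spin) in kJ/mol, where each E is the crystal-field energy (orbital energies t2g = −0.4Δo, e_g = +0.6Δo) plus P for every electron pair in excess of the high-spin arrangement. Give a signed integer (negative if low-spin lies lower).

High-spin d⁶ fills as t2g^4 e_g^2 with CFSE 4(−0.4) + 2(+0.6) = -0.4Δo = -154 kJ/mol.
Low-spin: t2g^6 e_g^0, orbital CFSE = -2.4Δo = -922 kJ/mol; plus 2 excess pairs × P = +524 kJ/mol; total -398 kJ/mol.
The difference is -398 − (-154) = -244 kJ/mol, so low-spin lies lower.

-244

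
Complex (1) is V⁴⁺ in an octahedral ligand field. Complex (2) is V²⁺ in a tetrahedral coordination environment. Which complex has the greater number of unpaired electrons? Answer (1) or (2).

(1): V sits in group 5; removing 4 electrons leaves V⁴⁺ with 5 − 4 = 1 d electrons; t2g^1 e_g^0 → 1 unpaired.
(2): Group 5 minus oxidation state +2 gives a d³ configuration for V²⁺; With tetrahedral geometry the complex is necessarily high-spin; e² t₂¹ → 3 unpaired.
So (2) has more unpaired electrons.

(2)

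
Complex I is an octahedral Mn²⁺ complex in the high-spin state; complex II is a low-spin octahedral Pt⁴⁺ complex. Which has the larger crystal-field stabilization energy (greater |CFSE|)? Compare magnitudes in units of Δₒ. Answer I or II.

I: Group 7 minus oxidation state +2 gives a d⁵ configuration for Mn²⁺; t₂g³ eg², CFSE = 0.0Δₒ.
II: Group 10 minus oxidation state +4 gives a d⁶ configuration for Pt⁴⁺; t2g^6 e_g^0, CFSE = -2.4Δₒ.
So II has the larger |CFSE|.

II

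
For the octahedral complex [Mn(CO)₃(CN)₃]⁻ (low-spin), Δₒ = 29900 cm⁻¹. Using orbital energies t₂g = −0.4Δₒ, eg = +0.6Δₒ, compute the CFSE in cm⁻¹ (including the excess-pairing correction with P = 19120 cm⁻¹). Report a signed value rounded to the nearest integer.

-21560

Ligand charges: 3×(+0) from CO and 3×(-1) from CN⁻ sum to -3; with overall charge -1, Mn is +2.
Group 7 minus oxidation state +2 gives a d⁵ configuration for Mn²⁺.
The d⁵ electrons fill as t₂g⁵ eg⁰.
Orbital CFSE = 5(-0.4) + 0(0.6) = -2.0Δₒ = -2.0 × 29900 = -59800 cm⁻¹.
Relative to high-spin t₂g³ eg² (0 paired), the low-spin configuration has 2 additional pairs, contributing +2 × 19120 = +38240 cm⁻¹.
Overall CFSE = -59800 + 38240 = -21560 cm⁻¹.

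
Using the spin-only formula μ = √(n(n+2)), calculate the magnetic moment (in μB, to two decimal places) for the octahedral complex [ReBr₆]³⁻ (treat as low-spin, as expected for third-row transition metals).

2.83 μB

Each Br⁻ contributes -1; 6 × (-1) = -6. With overall charge -3, Re is in the +3 oxidation state.
Re sits in group 7; removing 3 electrons leaves Re³⁺ with 7 − 3 = 4 d electrons.
Configuration: t2g^4 e_g^0 → 2 unpaired electrons.
μ(spin-only) = √[2(2+2)] = √8 ≈ 2.83 μB.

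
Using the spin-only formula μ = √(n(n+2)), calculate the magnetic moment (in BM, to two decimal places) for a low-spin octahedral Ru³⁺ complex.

1.73 BM

Ru sits in group 8; removing 3 electrons leaves Ru³⁺ with 8 − 3 = 5 d electrons.
Configuration: t₂g⁵ eg⁰ → 1 unpaired electron.
μ(spin-only) = √[1(1+2)] = √3 ≈ 1.73 BM.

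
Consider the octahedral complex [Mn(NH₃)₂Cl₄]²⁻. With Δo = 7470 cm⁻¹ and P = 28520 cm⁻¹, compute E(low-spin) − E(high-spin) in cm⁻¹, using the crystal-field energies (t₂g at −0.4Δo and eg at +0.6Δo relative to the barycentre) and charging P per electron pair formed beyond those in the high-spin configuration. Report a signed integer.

Ligand charges: 2×(+0) from NH₃ and 4×(-1) from Cl⁻ sum to -4; with overall charge -2, Mn is +2.
Mn is in group 7, so Mn²⁺ is d⁵ (7 − 2 = 5).
In the high-spin limit (t₂g³ eg²) the orbital term is 0.0Δo = 0 cm⁻¹, with no excess pairing.
For low-spin the configuration is t₂g⁵ eg⁰: orbital energy -2.0 × 7470 = -14940 cm⁻¹, and 2 additional pairs relative to high-spin add 57040 cm⁻¹, giving 42100 cm⁻¹.
Thus E(LS) − E(HS) = 42100 cm⁻¹.

42100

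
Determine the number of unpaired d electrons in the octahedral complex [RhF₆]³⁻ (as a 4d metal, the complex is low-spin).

Each F⁻ contributes -1; 6 × (-1) = -6. With overall charge -3, Rh is in the +3 oxidation state.
Rh sits in group 9; removing 3 electrons leaves Rh³⁺ with 9 − 3 = 6 d electrons.
Configuration: t₂g⁶ eg⁰, giving 0 unpaired electrons.

0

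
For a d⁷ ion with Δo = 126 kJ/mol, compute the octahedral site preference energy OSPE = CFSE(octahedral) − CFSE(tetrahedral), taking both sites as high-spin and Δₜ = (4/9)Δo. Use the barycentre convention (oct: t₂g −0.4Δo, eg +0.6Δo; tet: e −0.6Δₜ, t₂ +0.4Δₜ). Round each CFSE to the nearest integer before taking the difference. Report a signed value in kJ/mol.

Octahedral high-spin t₂g⁵ eg²: CFSE = -0.8 × 126 = -101 kJ/mol.
Tetrahedral e⁴ t₂³ gives -1.2Δₜ = -1.2 × (4/9) × 126 = -67 kJ/mol.
OSPE = CFSE(oct) − CFSE(tet) = -101 − (-67) = -34 kJ/mol.

-34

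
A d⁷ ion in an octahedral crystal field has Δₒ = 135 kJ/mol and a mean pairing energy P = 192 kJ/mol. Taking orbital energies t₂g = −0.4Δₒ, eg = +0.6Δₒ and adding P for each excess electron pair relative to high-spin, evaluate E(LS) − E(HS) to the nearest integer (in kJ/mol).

57

High-spin: t₂g⁵ eg², CFSE = -0.8Δₒ = -108 kJ/mol.
Low-spin t₂g⁶ eg¹ gives -1.8Δₒ = -243 kJ/mol, but forming 1 extra pair costs 1P = 192 kJ/mol, so E(LS) = -243 + 192 = -51 kJ/mol.
E(LS) − E(HS) = -51 − (-108) = 57 kJ/mol.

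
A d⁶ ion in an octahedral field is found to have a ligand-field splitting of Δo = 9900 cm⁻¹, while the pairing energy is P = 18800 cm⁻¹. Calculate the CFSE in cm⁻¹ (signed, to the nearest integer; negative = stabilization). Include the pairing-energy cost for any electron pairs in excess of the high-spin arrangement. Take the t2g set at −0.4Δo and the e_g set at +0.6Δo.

Since Δo = 9900 cm⁻¹ < P = 18800 cm⁻¹, the complex adopts the high-spin configuration.
Configuration: t2g^4 e_g^2.
Orbital CFSE = -0.4Δo = -0.4 × 9900 = -3960 cm⁻¹.
High-spin has no excess pairs, so no pairing correction applies.

-3960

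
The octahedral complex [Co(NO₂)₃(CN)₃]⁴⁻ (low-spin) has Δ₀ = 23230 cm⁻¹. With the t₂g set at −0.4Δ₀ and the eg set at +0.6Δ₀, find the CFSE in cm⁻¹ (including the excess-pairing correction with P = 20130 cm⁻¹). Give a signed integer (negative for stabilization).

Ligand charges: 3×(-1) from NO₂⁻ and 3×(-1) from CN⁻ sum to -6; with overall charge -4, Co is +2.
Group 9 minus oxidation state +2 gives a d⁷ configuration for Co²⁺.
Electron filling gives t₂g⁶ eg¹.
The orbital stabilization is -1.8Δ₀ = -1.8 × 23230 = -41814 cm⁻¹.
Relative to high-spin t₂g⁵ eg² (2 paired), the low-spin configuration has 1 additional pair, contributing +1 × 20130 = +20130 cm⁻¹.
Combining: -41814 + 20130 = -21684 cm⁻¹.

-21684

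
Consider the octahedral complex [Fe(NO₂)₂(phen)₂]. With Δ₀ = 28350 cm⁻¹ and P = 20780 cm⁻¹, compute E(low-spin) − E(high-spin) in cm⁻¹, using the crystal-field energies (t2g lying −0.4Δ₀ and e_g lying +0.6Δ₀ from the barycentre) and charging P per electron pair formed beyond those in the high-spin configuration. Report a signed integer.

Ligand charges: 2×(-1) from NO₂⁻ and 2×(+0) from phen sum to -2; with overall charge +0, Fe is +2.
Fe²⁺: group 8, so d-count = 8 − 2 = 6.
High-spin d⁶ fills as t2g^4 e_g^2 with CFSE 4(−0.4) + 2(+0.6) = -0.4Δ₀ = -11340 cm⁻¹.
Low-spin: t2g^6 e_g^0, orbital CFSE = -2.4Δ₀ = -68040 cm⁻¹; plus 2 excess pairs × P = +41560 cm⁻¹; total -26480 cm⁻¹.
Thus E(LS) − E(HS) = -15140 cm⁻¹.

-15140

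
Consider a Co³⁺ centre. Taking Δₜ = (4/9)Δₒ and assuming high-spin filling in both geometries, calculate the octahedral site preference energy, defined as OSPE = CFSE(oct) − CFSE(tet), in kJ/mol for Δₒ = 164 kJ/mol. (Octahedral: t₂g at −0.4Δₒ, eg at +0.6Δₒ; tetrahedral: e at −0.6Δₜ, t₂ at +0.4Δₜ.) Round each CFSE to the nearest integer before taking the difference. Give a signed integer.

Co is in group 9, so Co³⁺ is d⁶ (9 − 3 = 6).
Octahedral (high-spin): t2g^4 e_g^2, CFSE = 4(−0.4) + 2(+0.6) = -0.4Δₒ = -0.4 × 164 = -66 kJ/mol.
In a tetrahedral site the filling is e^3 t2^3: CFSE(tet) = -0.6Δₜ = -0.6 × (4/9)(164) = -44 kJ/mol.
OSPE = CFSE(oct) − CFSE(tet) = -66 − (-44) = -22 kJ/mol.

-22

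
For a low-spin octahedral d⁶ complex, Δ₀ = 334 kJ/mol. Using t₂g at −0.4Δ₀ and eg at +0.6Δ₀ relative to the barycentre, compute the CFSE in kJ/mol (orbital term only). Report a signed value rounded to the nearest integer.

Electron filling gives t₂g⁶ eg⁰.
The orbital stabilization is -2.4Δ₀ = -2.4 × 334 = -802 kJ/mol.

-802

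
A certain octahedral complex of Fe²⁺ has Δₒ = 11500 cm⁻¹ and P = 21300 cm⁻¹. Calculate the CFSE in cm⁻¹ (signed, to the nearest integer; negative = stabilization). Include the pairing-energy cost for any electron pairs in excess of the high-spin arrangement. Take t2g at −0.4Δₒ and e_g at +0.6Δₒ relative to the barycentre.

-4600

Fe sits in group 8; removing 2 electrons leaves Fe²⁺ with 8 − 2 = 6 d electrons.
Δₒ < P, so pairing is avoided: the ground state is high-spin.
Configuration: t2g^4 e_g^2.
Orbital CFSE = -0.4Δₒ = -0.4 × 11500 = -4600 cm⁻¹.
High-spin has no excess pairs, so no pairing correction applies.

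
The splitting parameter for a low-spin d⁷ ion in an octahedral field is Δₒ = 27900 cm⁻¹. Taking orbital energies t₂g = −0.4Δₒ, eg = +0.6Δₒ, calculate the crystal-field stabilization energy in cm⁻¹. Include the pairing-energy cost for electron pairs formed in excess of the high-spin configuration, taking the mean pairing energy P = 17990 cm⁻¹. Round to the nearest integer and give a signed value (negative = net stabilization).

Configuration: t₂g⁶ eg¹.
CFSE(orbital) = 6×(-0.4Δₒ) + 1×(0.6Δₒ) = -1.8Δₒ; with Δₒ = 27900 cm⁻¹ that is -50220 cm⁻¹.
Relative to high-spin t₂g⁵ eg² (2 paired), the low-spin configuration has 1 additional pair, contributing +1 × 17990 = +17990 cm⁻¹.
Overall CFSE = -50220 + 17990 = -32230 cm⁻¹.

-32230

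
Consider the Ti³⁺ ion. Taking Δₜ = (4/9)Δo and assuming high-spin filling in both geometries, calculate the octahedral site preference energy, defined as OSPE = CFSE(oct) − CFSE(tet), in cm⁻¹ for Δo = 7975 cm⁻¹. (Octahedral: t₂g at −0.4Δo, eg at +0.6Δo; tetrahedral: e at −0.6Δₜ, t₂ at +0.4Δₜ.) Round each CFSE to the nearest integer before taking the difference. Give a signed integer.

-1063

Ti sits in group 4; removing 3 electrons leaves Ti³⁺ with 4 − 3 = 1 d electrons.
Octahedral high-spin t2g^1 e_g^0: CFSE = -0.4 × 7975 = -3190 cm⁻¹.
Tetrahedral: e^1 t2^0, CFSE = 1(−0.6) + 0(+0.4) = -0.6Δₜ = -0.6 × (4/9) × 7975 = -2127 cm⁻¹.
Subtracting, OSPE = -3190 − (-2127) = -1063 cm⁻¹.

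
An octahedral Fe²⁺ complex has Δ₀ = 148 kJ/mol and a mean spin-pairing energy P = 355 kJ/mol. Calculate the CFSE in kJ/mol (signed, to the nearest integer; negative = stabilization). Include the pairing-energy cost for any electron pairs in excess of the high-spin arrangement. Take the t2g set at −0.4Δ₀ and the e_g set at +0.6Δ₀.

Fe²⁺: group 8, so d-count = 8 − 2 = 6.
Here Δ₀ < P (148 < 355), so the high-spin state is favoured.
Filling d⁶ accordingly: t2g^4 e_g^2.
Orbital CFSE = -0.4Δ₀ = -0.4 × 148 = -59 kJ/mol.
High-spin has no excess pairs, so no pairing correction applies.

-59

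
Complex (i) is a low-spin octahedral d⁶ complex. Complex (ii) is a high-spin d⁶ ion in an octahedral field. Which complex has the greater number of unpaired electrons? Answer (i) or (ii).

(ii)

(i): t2g^6 e_g^0 → 0 unpaired.
(ii): t2g^4 e_g^2 → 4 unpaired.
So (ii) has more unpaired electrons.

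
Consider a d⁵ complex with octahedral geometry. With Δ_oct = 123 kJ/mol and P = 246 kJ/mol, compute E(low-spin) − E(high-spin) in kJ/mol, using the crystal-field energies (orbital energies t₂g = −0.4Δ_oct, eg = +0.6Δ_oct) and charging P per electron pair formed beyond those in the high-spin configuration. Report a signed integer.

High-spin d⁵ fills as t₂g³ eg² with CFSE 3(−0.4) + 2(+0.6) = 0.0Δ_oct = 0 kJ/mol.
Low-spin t₂g⁵ eg⁰ gives -2.0Δ_oct = -246 kJ/mol, but forming 2 extra pairs costs 2P = 492 kJ/mol, so E(LS) = -246 + 492 = 246 kJ/mol.
The difference is 246 − (0) = 246 kJ/mol, so high-spin lies lower.

246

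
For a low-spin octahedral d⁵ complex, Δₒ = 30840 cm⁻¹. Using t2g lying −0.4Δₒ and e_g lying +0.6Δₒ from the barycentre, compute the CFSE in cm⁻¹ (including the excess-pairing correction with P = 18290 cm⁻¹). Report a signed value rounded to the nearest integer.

-25100

Electron filling gives t2g^5 e_g^0.
Orbital CFSE = 5(-0.4) + 0(0.6) = -2.0Δₒ = -2.0 × 30840 = -61680 cm⁻¹.
Pairing penalty: 2 pairs vs 0 in the high-spin reference → 2 extra × P = 36580 cm⁻¹.
Combining: -61680 + 36580 = -25100 cm⁻¹.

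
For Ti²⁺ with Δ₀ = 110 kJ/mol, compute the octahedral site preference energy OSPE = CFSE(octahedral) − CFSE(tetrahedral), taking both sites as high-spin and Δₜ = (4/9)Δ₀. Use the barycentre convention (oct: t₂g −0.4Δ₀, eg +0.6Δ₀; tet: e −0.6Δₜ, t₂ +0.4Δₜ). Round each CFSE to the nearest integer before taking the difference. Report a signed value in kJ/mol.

Group 4 minus oxidation state +2 gives a d² configuration for Ti²⁺.
Octahedral (high-spin): t₂g² eg⁰, CFSE = 2(−0.4) + 0(+0.6) = -0.8Δ₀ = -0.8 × 110 = -88 kJ/mol.
In a tetrahedral site the filling is e² t₂⁰: CFSE(tet) = -1.2Δₜ = -1.2 × (4/9)(110) = -59 kJ/mol.
Subtracting, OSPE = -88 − (-59) = -29 kJ/mol.

-29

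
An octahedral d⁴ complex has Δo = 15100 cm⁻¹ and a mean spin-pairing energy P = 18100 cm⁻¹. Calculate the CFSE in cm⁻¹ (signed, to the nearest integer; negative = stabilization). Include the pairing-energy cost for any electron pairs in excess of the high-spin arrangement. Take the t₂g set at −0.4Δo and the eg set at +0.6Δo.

-9060

With Δo < P the complex is high-spin.
That gives t₂g³ eg¹.
Orbital CFSE = -0.6Δo = -0.6 × 15100 = -9060 cm⁻¹.
High-spin has no excess pairs, so no pairing correction applies.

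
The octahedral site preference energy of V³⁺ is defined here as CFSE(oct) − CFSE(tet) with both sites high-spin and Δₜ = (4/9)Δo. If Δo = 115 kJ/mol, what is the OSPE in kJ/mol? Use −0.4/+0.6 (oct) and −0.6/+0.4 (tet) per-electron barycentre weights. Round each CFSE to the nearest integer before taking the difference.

V sits in group 5; removing 3 electrons leaves V³⁺ with 5 − 3 = 2 d electrons.
Octahedral (high-spin): t2g^2 e_g^0, CFSE = 2(−0.4) + 0(+0.6) = -0.8Δo = -0.8 × 115 = -92 kJ/mol.
Tetrahedral: e^2 t2^0, CFSE = 2(−0.6) + 0(+0.4) = -1.2Δₜ = -1.2 × (4/9) × 115 = -61 kJ/mol.
OSPE = CFSE(oct) − CFSE(tet) = -92 − (-61) = -31 kJ/mol.

-31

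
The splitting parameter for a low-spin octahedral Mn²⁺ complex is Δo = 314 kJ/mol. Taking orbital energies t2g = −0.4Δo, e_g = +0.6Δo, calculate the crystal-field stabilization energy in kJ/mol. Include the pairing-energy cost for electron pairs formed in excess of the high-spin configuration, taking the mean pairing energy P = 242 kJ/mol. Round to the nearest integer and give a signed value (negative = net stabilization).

Mn sits in group 7; removing 2 electrons leaves Mn²⁺ with 7 − 2 = 5 d electrons.
Electron filling gives t2g^5 e_g^0.
The orbital stabilization is -2.0Δo = -2.0 × 314 = -628 kJ/mol.
High-spin d⁵ would be t2g^3 e_g^2 with 0 pairs; low-spin has 2, so 2 excess pairs cost +2P = +484 kJ/mol.
Net CFSE = -628 + 484 = -144 kJ/mol.

-144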